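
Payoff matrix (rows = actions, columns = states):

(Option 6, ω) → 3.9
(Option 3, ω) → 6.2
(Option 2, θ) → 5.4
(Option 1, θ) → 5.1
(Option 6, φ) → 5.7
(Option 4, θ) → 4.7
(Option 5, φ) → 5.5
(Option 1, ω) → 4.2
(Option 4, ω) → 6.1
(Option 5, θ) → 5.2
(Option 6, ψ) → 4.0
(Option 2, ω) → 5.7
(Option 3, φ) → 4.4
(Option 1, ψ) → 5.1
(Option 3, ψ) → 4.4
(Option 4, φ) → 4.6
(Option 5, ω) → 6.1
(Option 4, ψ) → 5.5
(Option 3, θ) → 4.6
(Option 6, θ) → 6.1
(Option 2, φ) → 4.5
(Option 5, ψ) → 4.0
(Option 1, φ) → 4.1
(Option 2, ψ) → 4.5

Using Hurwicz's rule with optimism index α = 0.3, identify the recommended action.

Option 4

Option 1: 0.3·5.1 + 0.7·4.1 = 4.4
Option 2: 0.3·5.7 + 0.7·4.5 = 4.86
Option 3: 0.3·6.2 + 0.7·4.4 = 4.94
Option 4: 0.3·6.1 + 0.7·4.6 = 5.05
Option 5: 0.3·6.1 + 0.7·4.0 = 4.63
Option 6: 0.3·6.1 + 0.7·3.9 = 4.56
Highest Hurwicz score = 5.05 → Option 4.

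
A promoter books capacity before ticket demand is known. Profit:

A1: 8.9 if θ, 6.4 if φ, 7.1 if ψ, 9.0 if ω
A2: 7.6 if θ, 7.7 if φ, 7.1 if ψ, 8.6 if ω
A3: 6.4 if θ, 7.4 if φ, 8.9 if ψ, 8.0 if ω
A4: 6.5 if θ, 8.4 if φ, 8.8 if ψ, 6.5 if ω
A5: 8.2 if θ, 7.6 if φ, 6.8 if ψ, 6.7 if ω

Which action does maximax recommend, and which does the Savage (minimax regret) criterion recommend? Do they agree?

maximax → A1; minimax regret → A2 (disagree)

Row maxima: A1=9.0, A2=8.6, A3=8.9, A4=8.8, A5=8.2
Best best-case = 9.0 → A1.
Column bests: θ=8.9, φ=8.4, ψ=8.9, ω=9.0.
A1 regrets: 0.0, 2.0, 1.8, 0.0 → max 2.0
A2 regrets: 1.3, 0.7, 1.8, 0.4 → max 1.8
A3 regrets: 2.5, 1.0, 0.0, 1.0 → max 2.5
A4 regrets: 2.4, 0.0, 0.1, 2.5 → max 2.5
A5 regrets: 0.7, 0.8, 2.1, 2.3 → max 2.3
Smallest max regret = 1.8 → A2.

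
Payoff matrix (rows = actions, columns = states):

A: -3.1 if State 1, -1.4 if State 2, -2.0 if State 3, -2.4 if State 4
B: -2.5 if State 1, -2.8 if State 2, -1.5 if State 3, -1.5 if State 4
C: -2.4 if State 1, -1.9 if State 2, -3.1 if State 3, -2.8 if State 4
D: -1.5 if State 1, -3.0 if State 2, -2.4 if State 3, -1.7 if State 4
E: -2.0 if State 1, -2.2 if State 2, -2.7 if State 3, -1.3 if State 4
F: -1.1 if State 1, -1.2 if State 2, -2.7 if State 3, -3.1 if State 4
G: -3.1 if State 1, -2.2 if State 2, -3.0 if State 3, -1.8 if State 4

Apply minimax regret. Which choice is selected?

Column bests: State 1=-1.1, State 2=-1.2, State 3=-1.5, State 4=-1.3.
A regrets: 2.0, 0.2, 0.5, 1.1 → max 2.0
B regrets: 1.4, 1.6, 0.0, 0.2 → max 1.6
C regrets: 1.3, 0.7, 1.6, 1.5 → max 1.6
D regrets: 0.4, 1.8, 0.9, 0.4 → max 1.8
E regrets: 0.9, 1.0, 1.2, 0.0 → max 1.2
F regrets: 0.0, 0.0, 1.2, 1.8 → max 1.8
G regrets: 2.0, 1.0, 1.5, 0.5 → max 2.0
Smallest max regret = 1.2 → E.

E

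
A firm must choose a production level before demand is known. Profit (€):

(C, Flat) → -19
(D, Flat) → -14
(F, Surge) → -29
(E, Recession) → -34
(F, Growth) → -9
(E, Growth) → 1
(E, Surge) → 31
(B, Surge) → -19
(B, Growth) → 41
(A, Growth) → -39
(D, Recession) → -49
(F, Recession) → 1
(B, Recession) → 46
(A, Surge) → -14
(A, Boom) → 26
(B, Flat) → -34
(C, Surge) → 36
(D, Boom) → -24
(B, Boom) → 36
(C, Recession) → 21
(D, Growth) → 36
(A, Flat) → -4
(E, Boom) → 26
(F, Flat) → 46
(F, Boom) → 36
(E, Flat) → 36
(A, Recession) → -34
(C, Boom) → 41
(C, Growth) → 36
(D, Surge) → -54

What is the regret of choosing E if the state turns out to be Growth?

Best payoff under Growth is 41.
Regret = 41 − 1 = 40.

40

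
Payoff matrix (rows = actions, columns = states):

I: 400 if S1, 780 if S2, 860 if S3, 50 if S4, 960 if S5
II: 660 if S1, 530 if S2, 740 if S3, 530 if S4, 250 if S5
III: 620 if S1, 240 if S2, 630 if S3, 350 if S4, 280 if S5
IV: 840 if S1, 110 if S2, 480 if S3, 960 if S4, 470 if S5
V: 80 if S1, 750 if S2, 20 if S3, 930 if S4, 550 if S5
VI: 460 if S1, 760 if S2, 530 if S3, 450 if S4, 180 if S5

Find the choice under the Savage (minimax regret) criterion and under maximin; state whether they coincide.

minimax regret → IV; maximin → II (disagree)

Column bests: S1=840, S2=780, S3=860, S4=960, S5=960.
I regrets: 440, 0, 0, 910, 0 → max 910
II regrets: 180, 250, 120, 430, 710 → max 710
III regrets: 220, 540, 230, 610, 680 → max 680
IV regrets: 0, 670, 380, 0, 490 → max 670
V regrets: 760, 30, 840, 30, 410 → max 840
VI regrets: 380, 20, 330, 510, 780 → max 780
Smallest max regret = 670 → IV.
Row minima: I=50, II=250, III=240, IV=110, V=20, VI=180
Best worst-case = 250 → II.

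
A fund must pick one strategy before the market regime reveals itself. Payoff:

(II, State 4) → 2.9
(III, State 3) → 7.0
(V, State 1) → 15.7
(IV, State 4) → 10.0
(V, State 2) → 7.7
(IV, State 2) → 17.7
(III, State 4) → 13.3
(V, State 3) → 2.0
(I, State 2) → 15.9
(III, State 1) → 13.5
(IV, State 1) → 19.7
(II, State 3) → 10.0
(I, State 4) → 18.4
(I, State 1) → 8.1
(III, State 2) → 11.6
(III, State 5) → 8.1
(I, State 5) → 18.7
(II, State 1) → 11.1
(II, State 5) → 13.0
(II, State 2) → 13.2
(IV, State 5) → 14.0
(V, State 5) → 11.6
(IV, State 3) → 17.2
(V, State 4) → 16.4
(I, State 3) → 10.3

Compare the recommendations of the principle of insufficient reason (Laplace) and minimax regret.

Row averages: I=14.28, II=10.04, III=10.7, IV=15.72, V=10.68
Highest average = 15.72 → IV.
Column bests: State 1=19.7, State 2=17.7, State 3=17.2, State 4=18.4, State 5=18.7.
I regrets: 11.6, 1.8, 6.9, 0.0, 0.0 → max 11.6
II regrets: 8.6, 4.5, 7.2, 15.5, 5.7 → max 15.5
III regrets: 6.2, 6.1, 10.2, 5.1, 10.6 → max 10.6
IV regrets: 0.0, 0.0, 0.0, 8.4, 4.7 → max 8.4
V regrets: 4.0, 10.0, 15.2, 2.0, 7.1 → max 15.2
Smallest max regret = 8.4 → IV.

laplace → IV; minimax regret → IV (agree)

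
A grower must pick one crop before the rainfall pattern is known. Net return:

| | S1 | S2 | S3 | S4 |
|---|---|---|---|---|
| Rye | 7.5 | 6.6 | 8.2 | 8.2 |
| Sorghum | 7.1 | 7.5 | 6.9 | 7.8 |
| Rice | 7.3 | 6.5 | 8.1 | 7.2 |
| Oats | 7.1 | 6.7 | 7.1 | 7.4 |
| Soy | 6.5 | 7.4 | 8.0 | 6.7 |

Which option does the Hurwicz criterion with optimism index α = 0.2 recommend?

Rye: 0.2·8.2 + 0.8·6.6 = 6.92
Sorghum: 0.2·7.8 + 0.8·6.9 = 7.08
Rice: 0.2·8.1 + 0.8·6.5 = 6.82
Oats: 0.2·7.4 + 0.8·6.7 = 6.84
Soy: 0.2·8.0 + 0.8·6.5 = 6.8
Highest Hurwicz score = 7.08 → Sorghum.

Sorghum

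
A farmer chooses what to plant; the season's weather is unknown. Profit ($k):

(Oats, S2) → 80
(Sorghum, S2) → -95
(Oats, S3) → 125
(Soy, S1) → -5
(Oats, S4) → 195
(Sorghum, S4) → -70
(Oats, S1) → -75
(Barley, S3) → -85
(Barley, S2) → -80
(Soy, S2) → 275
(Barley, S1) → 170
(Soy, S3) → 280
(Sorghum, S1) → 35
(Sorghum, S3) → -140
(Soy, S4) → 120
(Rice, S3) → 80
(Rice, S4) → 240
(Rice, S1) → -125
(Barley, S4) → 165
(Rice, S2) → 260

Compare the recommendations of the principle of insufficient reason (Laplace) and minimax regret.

laplace → Soy; minimax regret → Soy (agree)

Row averages: Rice=113.75, Soy=167.5, Oats=81.25, Barley=42.5, Sorghum=-67.5
Highest average = 167.5 → Soy.
Column bests: S1=170, S2=275, S3=280, S4=240.
Rice regrets: 295, 15, 200, 0 → max 295
Soy regrets: 175, 0, 0, 120 → max 175
Oats regrets: 245, 195, 155, 45 → max 245
Barley regrets: 0, 355, 365, 75 → max 365
Sorghum regrets: 135, 370, 420, 310 → max 420
Smallest max regret = 175 → Soy.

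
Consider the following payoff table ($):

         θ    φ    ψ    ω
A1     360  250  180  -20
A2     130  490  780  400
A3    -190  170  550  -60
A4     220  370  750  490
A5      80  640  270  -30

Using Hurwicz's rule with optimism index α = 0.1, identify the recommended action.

A1: 0.1·360 + 0.9·(-20) = 18
A2: 0.1·780 + 0.9·130 = 195
A3: 0.1·550 + 0.9·(-190) = -116
A4: 0.1·750 + 0.9·220 = 273
A5: 0.1·640 + 0.9·(-30) = 37
Highest Hurwicz score = 273 → A4.

A4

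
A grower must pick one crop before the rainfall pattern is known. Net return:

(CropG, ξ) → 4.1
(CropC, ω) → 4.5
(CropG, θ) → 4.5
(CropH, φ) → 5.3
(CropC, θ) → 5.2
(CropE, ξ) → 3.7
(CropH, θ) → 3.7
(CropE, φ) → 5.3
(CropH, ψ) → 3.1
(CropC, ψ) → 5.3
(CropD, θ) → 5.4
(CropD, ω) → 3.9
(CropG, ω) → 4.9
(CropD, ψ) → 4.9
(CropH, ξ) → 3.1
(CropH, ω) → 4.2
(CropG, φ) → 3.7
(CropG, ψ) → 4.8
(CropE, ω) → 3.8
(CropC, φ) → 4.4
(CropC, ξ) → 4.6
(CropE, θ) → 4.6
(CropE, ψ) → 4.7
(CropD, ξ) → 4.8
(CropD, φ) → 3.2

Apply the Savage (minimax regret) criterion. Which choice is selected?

CropC

Column bests: θ=5.4, φ=5.3, ψ=5.3, ω=4.9, ξ=4.8.
CropD regrets: 0.0, 2.1, 0.4, 1.0, 0.0 → max 2.1
CropG regrets: 0.9, 1.6, 0.5, 0.0, 0.7 → max 1.6
CropC regrets: 0.2, 0.9, 0.0, 0.4, 0.2 → max 0.9
CropH regrets: 1.7, 0.0, 2.2, 0.7, 1.7 → max 2.2
CropE regrets: 0.8, 0.0, 0.6, 1.1, 1.1 → max 1.1
Smallest max regret = 0.9 → CropC.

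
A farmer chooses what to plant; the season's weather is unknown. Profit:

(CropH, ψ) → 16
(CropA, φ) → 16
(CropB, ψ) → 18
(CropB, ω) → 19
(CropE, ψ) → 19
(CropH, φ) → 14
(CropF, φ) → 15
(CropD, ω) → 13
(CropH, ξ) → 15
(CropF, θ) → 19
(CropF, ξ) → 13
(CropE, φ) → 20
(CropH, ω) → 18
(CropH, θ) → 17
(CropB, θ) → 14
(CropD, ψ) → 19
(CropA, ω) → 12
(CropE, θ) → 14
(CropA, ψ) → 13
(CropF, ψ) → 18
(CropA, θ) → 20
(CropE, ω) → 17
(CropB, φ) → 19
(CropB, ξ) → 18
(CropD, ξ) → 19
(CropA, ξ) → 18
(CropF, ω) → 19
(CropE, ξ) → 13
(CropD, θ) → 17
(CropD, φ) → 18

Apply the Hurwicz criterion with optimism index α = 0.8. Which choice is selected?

CropD: 0.8·19 + 0.2·13 = 17.8
CropH: 0.8·18 + 0.2·14 = 17.2
CropB: 0.8·19 + 0.2·14 = 18
CropF: 0.8·19 + 0.2·13 = 17.8
CropA: 0.8·20 + 0.2·12 = 18.4
CropE: 0.8·20 + 0.2·13 = 18.6
Highest Hurwicz score = 18.6 → CropE.

CropE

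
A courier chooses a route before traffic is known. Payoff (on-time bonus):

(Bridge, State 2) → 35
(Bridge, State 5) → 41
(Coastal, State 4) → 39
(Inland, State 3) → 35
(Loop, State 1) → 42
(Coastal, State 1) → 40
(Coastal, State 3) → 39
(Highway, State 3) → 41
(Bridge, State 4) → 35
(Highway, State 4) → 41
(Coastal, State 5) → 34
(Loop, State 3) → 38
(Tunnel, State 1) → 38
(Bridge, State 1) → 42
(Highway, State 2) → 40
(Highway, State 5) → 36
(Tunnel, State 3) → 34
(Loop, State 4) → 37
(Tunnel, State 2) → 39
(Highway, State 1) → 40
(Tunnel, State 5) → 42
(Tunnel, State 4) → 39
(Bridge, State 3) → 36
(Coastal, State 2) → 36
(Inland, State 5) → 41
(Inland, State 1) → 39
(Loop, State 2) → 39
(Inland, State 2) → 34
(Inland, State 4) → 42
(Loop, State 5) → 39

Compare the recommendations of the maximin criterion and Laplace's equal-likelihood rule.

maximin → Loop; laplace → Highway (disagree)

Row minima: Loop=37, Highway=36, Tunnel=34, Coastal=34, Bridge=35, Inland=34
Best worst-case = 37 → Loop.
Row averages: Loop=39, Highway=39.6, Tunnel=38.4, Coastal=37.6, Bridge=37.8, Inland=38.2
Highest average = 39.6 → Highway.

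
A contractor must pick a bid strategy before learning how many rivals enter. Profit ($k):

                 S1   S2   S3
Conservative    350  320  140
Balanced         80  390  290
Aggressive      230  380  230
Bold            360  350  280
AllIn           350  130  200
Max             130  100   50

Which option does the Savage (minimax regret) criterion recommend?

Column bests: S1=360, S2=390, S3=290.
Conservative regrets: 10, 70, 150 → max 150
Balanced regrets: 280, 0, 0 → max 280
Aggressive regrets: 130, 10, 60 → max 130
Bold regrets: 0, 40, 10 → max 40
AllIn regrets: 10, 260, 90 → max 260
Max regrets: 230, 290, 240 → max 290
Smallest max regret = 40 → Bold.

Bold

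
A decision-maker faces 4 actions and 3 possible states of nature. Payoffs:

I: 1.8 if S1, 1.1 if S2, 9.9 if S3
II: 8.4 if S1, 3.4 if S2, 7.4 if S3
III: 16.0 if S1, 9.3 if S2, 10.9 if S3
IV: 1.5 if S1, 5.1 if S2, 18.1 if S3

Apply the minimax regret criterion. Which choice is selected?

Column bests: S1=16.0, S2=9.3, S3=18.1.
I regrets: 14.2, 8.2, 8.2 → max 14.2
II regrets: 7.6, 5.9, 10.7 → max 10.7
III regrets: 0.0, 0.0, 7.2 → max 7.2
IV regrets: 14.5, 4.2, 0.0 → max 14.5
Smallest max regret = 7.2 → III.

III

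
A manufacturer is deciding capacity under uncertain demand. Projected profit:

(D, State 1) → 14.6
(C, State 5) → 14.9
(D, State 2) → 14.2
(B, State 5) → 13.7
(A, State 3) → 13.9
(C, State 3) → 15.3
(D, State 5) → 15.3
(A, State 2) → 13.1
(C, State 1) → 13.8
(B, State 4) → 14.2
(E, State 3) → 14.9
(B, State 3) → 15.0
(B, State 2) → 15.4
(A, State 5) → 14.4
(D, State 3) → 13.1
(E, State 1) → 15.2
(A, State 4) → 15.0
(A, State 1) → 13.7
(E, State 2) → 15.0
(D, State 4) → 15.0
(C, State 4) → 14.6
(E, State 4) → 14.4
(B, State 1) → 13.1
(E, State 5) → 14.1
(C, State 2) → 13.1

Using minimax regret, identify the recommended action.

Column bests: State 1=15.2, State 2=15.4, State 3=15.3, State 4=15.0, State 5=15.3.
A regrets: 1.5, 2.3, 1.4, 0.0, 0.9 → max 2.3
B regrets: 2.1, 0.0, 0.3, 0.8, 1.6 → max 2.1
C regrets: 1.4, 2.3, 0.0, 0.4, 0.4 → max 2.3
D regrets: 0.6, 1.2, 2.2, 0.0, 0.0 → max 2.2
E regrets: 0.0, 0.4, 0.4, 0.6, 1.2 → max 1.2
Smallest max regret = 1.2 → E.

E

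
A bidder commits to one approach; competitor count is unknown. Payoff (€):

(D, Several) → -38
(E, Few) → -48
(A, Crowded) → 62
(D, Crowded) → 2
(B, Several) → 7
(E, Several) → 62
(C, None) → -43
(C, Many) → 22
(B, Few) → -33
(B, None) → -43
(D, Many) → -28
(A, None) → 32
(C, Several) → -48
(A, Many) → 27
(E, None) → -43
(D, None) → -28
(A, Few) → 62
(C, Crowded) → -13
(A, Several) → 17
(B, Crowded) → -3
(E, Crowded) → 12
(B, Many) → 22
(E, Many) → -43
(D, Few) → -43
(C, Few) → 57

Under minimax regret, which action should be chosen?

A

Column bests: None=32, Few=62, Several=62, Many=27, Crowded=62.
A regrets: 0, 0, 45, 0, 0 → max 45
B regrets: 75, 95, 55, 5, 65 → max 95
C regrets: 75, 5, 110, 5, 75 → max 110
D regrets: 60, 105, 100, 55, 60 → max 105
E regrets: 75, 110, 0, 70, 50 → max 110
Smallest max regret = 45 → A.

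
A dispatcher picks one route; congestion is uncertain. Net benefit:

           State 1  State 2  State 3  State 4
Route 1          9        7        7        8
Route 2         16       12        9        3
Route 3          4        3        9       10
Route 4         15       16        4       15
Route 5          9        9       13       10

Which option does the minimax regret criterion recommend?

Column bests: State 1=16, State 2=16, State 3=13, State 4=15.
Route 1 regrets: 7, 9, 6, 7 → max 9
Route 2 regrets: 0, 4, 4, 12 → max 12
Route 3 regrets: 12, 13, 4, 5 → max 13
Route 4 regrets: 1, 0, 9, 0 → max 9
Route 5 regrets: 7, 7, 0, 5 → max 7
Smallest max regret = 7 → Route 5.

Route 5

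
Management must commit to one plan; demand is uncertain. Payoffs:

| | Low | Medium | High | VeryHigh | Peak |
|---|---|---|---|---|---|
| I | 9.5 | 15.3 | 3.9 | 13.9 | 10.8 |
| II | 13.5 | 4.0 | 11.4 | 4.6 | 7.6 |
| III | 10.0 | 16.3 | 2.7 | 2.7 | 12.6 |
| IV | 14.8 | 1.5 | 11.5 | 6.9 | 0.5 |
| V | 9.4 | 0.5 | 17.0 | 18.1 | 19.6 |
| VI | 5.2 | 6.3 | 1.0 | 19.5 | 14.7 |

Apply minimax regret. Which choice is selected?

I

Column bests: Low=14.8, Medium=16.3, High=17.0, VeryHigh=19.5, Peak=19.6.
I regrets: 5.3, 1.0, 13.1, 5.6, 8.8 → max 13.1
II regrets: 1.3, 12.3, 5.6, 14.9, 12.0 → max 14.9
III regrets: 4.8, 0.0, 14.3, 16.8, 7.0 → max 16.8
IV regrets: 0.0, 14.8, 5.5, 12.6, 19.1 → max 19.1
V regrets: 5.4, 15.8, 0.0, 1.4, 0.0 → max 15.8
VI regrets: 9.6, 10.0, 16.0, 0.0, 4.9 → max 16.0
Smallest max regret = 13.1 → I.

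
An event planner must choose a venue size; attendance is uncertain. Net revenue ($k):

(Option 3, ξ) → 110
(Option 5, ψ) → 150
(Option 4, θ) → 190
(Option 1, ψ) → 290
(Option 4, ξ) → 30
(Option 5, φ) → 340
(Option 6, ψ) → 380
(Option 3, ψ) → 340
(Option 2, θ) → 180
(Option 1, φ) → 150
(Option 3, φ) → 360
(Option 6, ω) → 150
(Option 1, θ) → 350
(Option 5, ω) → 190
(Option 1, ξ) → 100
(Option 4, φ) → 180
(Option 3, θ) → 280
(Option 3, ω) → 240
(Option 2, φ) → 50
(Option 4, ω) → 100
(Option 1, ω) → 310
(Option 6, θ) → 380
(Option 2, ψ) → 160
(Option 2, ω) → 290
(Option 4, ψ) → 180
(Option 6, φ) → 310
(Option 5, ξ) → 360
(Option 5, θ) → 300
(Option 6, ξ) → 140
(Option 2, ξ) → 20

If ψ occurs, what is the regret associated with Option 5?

Best payoff under ψ is 380.
Regret = 380 − 150 = 230.

230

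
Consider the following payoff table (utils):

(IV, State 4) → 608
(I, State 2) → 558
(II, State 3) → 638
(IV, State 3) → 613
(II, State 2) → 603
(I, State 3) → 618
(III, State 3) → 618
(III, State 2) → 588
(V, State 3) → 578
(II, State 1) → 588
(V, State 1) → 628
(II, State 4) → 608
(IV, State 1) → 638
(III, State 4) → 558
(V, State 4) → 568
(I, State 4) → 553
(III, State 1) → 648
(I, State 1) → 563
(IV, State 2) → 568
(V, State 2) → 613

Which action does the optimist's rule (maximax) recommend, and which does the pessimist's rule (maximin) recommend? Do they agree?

maximax → III; maximin → II (disagree)

Row maxima: I=618, II=638, III=648, IV=638, V=628
Best best-case = 648 → III.
Row minima: I=553, II=588, III=558, IV=568, V=568
Best worst-case = 588 → II.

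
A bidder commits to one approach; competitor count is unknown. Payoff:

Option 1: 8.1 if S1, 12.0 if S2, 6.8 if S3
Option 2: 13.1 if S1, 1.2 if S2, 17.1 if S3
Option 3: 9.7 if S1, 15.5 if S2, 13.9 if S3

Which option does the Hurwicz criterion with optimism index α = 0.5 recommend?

Option 3

Option 1: 0.5·12.0 + 0.5·6.8 = 9.4
Option 2: 0.5·17.1 + 0.5·1.2 = 9.15
Option 3: 0.5·15.5 + 0.5·9.7 = 12.6
Highest Hurwicz score = 12.6 → Option 3.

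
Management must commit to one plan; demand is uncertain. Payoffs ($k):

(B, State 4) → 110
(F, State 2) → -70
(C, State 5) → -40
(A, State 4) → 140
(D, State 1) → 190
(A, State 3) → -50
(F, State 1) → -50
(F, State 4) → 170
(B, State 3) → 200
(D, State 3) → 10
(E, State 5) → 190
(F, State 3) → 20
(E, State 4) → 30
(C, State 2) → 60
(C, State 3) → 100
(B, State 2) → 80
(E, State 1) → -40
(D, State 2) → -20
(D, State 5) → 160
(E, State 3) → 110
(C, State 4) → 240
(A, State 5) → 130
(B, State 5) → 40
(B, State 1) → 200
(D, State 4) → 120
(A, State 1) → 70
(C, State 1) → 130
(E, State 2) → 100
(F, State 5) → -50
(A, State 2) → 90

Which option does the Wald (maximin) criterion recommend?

B

Row minima: A=-50, B=40, C=-40, D=-20, E=-40, F=-70
Best worst-case = 40 → B.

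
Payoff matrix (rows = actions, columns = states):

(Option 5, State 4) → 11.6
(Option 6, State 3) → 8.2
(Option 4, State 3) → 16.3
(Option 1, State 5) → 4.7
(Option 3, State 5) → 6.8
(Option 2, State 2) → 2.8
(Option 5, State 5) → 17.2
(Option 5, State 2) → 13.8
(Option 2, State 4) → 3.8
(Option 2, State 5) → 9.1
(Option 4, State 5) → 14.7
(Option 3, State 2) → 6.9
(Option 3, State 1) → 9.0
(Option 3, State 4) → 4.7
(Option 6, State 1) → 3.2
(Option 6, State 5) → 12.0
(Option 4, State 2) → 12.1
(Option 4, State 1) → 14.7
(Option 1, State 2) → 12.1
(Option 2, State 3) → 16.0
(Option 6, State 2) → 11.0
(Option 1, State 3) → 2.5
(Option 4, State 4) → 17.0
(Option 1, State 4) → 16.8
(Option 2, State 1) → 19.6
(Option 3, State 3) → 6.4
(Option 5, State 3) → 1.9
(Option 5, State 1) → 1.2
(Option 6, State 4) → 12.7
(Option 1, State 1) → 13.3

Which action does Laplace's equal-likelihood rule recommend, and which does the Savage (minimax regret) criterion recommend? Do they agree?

laplace → Option 4; minimax regret → Option 4 (agree)

Row averages: Option 1=9.88, Option 2=10.26, Option 3=6.76, Option 4=14.96, Option 5=9.14, Option 6=9.42
Highest average = 14.96 → Option 4.
Column bests: State 1=19.6, State 2=13.8, State 3=16.3, State 4=17.0, State 5=17.2.
Option 1 regrets: 6.3, 1.7, 13.8, 0.2, 12.5 → max 13.8
Option 2 regrets: 0.0, 11.0, 0.3, 13.2, 8.1 → max 13.2
Option 3 regrets: 10.6, 6.9, 9.9, 12.3, 10.4 → max 12.3
Option 4 regrets: 4.9, 1.7, 0.0, 0.0, 2.5 → max 4.9
Option 5 regrets: 18.4, 0.0, 14.4, 5.4, 0.0 → max 18.4
Option 6 regrets: 16.4, 2.8, 8.1, 4.3, 5.2 → max 16.4
Smallest max regret = 4.9 → Option 4.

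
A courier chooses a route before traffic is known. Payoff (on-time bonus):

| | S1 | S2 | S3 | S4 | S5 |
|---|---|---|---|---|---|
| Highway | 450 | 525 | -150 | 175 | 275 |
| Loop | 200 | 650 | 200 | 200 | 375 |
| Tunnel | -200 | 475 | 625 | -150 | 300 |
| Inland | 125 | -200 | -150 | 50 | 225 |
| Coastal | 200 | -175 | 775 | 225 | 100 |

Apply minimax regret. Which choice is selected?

Loop

Column bests: S1=450, S2=650, S3=775, S4=225, S5=375.
Highway regrets: 0, 125, 925, 50, 100 → max 925
Loop regrets: 250, 0, 575, 25, 0 → max 575
Tunnel regrets: 650, 175, 150, 375, 75 → max 650
Inland regrets: 325, 850, 925, 175, 150 → max 925
Coastal regrets: 250, 825, 0, 0, 275 → max 825
Smallest max regret = 575 → Loop.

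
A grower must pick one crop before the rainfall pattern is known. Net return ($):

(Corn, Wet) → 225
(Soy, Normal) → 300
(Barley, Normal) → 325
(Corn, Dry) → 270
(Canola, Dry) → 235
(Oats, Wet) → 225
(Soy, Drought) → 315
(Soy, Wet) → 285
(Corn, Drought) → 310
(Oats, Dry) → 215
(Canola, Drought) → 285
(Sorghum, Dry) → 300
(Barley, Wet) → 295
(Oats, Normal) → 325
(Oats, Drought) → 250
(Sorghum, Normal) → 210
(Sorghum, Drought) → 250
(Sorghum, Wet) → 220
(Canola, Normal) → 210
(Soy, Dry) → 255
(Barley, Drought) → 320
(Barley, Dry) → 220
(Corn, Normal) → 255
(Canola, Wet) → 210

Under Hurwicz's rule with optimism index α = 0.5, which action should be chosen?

Oats: 0.5·325 + 0.5·215 = 270
Sorghum: 0.5·300 + 0.5·210 = 255
Soy: 0.5·315 + 0.5·255 = 285
Corn: 0.5·310 + 0.5·225 = 267.5
Barley: 0.5·325 + 0.5·220 = 272.5
Canola: 0.5·285 + 0.5·210 = 247.5
Highest Hurwicz score = 285 → Soy.

Soy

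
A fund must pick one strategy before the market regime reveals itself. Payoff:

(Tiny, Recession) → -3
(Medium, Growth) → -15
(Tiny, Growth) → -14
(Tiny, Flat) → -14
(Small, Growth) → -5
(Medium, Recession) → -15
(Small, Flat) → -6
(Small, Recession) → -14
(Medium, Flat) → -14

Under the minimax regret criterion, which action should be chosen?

Tiny

Column bests: Recession=-3, Flat=-6, Growth=-5.
Tiny regrets: 0, 8, 9 → max 9
Small regrets: 11, 0, 0 → max 11
Medium regrets: 12, 8, 10 → max 12
Smallest max regret = 9 → Tiny.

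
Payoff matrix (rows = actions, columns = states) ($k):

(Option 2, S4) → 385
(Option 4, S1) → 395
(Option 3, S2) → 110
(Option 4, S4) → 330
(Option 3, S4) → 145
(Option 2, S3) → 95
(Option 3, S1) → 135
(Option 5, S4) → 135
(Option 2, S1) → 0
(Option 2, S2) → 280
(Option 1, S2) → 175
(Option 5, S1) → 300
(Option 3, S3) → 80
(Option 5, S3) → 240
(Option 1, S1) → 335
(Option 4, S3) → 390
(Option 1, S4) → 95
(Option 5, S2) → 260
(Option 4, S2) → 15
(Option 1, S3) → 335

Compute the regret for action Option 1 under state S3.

Best payoff under S3 is 390.
Regret = 390 − 335 = 55.

55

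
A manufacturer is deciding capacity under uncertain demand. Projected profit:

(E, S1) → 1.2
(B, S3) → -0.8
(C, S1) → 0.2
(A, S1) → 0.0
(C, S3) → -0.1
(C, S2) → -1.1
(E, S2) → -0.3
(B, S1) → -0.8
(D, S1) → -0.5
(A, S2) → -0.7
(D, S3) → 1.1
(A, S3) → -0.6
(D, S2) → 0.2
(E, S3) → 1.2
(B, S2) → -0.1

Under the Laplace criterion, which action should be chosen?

E

Row averages: A=-13/30, B=-17/30, C=-1/3, D=4/15, E=0.7
Highest average = 0.7 → E.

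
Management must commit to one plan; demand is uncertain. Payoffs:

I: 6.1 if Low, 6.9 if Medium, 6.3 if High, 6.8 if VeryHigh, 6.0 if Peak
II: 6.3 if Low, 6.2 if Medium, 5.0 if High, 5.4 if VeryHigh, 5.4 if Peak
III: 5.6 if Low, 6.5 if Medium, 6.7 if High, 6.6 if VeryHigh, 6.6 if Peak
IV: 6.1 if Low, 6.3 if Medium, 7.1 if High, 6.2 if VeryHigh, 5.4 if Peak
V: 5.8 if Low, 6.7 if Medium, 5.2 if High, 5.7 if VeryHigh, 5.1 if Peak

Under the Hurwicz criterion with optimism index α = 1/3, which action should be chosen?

I

I: 1/3·6.9 + 2/3·6.0 = 6.3
II: 1/3·6.3 + 2/3·5.0 = 163/30
III: 1/3·6.7 + 2/3·5.6 = 179/30
IV: 1/3·7.1 + 2/3·5.4 = 179/30
V: 1/3·6.7 + 2/3·5.1 = 169/30
Highest Hurwicz score = 6.3 → I.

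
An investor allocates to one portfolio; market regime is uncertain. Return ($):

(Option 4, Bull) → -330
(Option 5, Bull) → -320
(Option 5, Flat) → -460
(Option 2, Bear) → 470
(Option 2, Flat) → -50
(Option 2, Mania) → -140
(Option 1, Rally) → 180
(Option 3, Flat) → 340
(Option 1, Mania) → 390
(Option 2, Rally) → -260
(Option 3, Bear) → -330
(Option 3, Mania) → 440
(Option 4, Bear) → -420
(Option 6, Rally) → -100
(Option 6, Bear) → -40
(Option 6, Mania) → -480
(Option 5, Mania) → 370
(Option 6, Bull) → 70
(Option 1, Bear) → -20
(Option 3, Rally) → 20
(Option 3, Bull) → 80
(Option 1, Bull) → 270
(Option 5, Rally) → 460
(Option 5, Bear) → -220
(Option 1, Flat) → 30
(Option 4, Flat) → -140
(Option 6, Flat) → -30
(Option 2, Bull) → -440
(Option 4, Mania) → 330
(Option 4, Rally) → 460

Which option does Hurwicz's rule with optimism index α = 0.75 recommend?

Option 1: 0.75·390 + 0.25·(-20) = 287.5
Option 2: 0.75·470 + 0.25·(-440) = 242.5
Option 3: 0.75·440 + 0.25·(-330) = 247.5
Option 4: 0.75·460 + 0.25·(-420) = 240
Option 5: 0.75·460 + 0.25·(-460) = 230
Option 6: 0.75·70 + 0.25·(-480) = -67.5
Highest Hurwicz score = 287.5 → Option 1.

Option 1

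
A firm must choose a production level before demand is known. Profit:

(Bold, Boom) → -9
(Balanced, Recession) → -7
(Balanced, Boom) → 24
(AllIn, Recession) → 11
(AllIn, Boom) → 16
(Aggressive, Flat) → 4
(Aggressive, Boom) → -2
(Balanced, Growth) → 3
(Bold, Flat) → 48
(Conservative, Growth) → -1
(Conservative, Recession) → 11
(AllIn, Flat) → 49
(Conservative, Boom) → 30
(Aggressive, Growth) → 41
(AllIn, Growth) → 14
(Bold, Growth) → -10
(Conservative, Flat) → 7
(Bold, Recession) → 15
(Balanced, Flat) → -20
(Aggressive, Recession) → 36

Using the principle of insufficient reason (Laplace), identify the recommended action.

AllIn

Row averages: Conservative=11.75, Balanced=0, Aggressive=19.75, Bold=11, AllIn=22.5
Highest average = 22.5 → AllIn.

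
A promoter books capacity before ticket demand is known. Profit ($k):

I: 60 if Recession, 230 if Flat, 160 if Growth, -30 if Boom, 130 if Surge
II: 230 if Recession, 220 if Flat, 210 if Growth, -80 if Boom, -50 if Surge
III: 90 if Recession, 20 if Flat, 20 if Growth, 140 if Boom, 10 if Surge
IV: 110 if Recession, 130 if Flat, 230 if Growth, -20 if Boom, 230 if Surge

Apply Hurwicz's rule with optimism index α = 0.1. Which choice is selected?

III

I: 0.1·230 + 0.9·(-30) = -4
II: 0.1·230 + 0.9·(-80) = -49
III: 0.1·140 + 0.9·10 = 23
IV: 0.1·230 + 0.9·(-20) = 5
Highest Hurwicz score = 23 → III.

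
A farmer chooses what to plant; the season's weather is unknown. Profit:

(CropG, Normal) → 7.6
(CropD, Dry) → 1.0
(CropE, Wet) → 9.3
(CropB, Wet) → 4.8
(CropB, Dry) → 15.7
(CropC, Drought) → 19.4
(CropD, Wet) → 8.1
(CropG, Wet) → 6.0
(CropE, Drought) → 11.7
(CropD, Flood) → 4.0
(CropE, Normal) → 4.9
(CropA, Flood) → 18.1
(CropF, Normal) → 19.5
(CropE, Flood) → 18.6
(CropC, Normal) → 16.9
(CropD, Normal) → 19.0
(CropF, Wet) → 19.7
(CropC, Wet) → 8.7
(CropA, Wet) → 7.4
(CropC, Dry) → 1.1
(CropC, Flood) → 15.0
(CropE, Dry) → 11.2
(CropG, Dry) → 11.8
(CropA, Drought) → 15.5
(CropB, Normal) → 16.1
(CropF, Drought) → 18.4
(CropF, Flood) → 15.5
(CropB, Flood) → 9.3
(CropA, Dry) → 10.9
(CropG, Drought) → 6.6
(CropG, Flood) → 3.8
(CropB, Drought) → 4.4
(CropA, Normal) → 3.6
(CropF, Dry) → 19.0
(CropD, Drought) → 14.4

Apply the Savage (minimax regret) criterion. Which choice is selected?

CropF

Column bests: Drought=19.4, Dry=19.0, Normal=19.5, Wet=19.7, Flood=18.6.
CropB regrets: 15.0, 3.3, 3.4, 14.9, 9.3 → max 15.0
CropF regrets: 1.0, 0.0, 0.0, 0.0, 3.1 → max 3.1
CropE regrets: 7.7, 7.8, 14.6, 10.4, 0.0 → max 14.6
CropG regrets: 12.8, 7.2, 11.9, 13.7, 14.8 → max 14.8
CropD regrets: 5.0, 18.0, 0.5, 11.6, 14.6 → max 18.0
CropC regrets: 0.0, 17.9, 2.6, 11.0, 3.6 → max 17.9
CropA regrets: 3.9, 8.1, 15.9, 12.3, 0.5 → max 15.9
Smallest max regret = 3.1 → CropF.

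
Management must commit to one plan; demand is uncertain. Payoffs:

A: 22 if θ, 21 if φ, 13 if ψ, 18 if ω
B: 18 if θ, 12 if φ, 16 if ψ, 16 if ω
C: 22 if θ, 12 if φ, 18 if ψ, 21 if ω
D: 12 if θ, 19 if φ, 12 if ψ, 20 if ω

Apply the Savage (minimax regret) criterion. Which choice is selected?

Column bests: θ=22, φ=21, ψ=18, ω=21.
A regrets: 0, 0, 5, 3 → max 5
B regrets: 4, 9, 2, 5 → max 9
C regrets: 0, 9, 0, 0 → max 9
D regrets: 10, 2, 6, 1 → max 10
Smallest max regret = 5 → A.

A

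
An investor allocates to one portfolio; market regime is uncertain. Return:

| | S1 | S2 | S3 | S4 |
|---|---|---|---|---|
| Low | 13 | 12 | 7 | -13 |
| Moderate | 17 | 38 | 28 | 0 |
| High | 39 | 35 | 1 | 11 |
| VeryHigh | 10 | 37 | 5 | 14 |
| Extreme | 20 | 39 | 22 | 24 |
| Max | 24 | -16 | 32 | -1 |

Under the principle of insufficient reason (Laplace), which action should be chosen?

Row averages: Low=4.75, Moderate=20.75, High=21.5, VeryHigh=16.5, Extreme=26.25, Max=9.75
Highest average = 26.25 → Extreme.

Extreme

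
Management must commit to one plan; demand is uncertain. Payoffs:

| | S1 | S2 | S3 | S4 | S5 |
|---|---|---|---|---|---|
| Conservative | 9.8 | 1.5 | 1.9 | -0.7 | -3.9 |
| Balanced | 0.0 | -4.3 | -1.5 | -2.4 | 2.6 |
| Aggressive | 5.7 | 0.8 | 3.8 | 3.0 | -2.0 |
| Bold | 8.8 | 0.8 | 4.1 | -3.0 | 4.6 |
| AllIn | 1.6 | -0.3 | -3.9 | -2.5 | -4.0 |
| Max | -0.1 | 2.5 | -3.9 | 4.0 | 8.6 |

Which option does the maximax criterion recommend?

Conservative

Row maxima: Conservative=9.8, Balanced=2.6, Aggressive=5.7, Bold=8.8, AllIn=1.6, Max=8.6
Best best-case = 9.8 → Conservative.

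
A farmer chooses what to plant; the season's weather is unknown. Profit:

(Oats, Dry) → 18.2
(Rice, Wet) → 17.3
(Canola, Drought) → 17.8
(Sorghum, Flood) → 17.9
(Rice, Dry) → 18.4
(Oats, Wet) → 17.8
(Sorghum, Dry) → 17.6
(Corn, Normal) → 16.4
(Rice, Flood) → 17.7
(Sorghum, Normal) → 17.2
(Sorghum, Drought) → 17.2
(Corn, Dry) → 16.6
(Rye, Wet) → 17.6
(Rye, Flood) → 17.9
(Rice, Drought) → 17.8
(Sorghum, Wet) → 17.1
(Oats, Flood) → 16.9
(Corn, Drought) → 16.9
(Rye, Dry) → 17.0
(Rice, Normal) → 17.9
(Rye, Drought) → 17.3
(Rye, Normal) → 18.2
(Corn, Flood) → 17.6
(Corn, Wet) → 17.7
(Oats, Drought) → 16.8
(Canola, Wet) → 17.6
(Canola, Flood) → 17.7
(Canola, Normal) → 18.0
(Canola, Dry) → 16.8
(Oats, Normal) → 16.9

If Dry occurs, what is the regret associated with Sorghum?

0.8

Best payoff under Dry is 18.4.
Regret = 18.4 − 17.6 = 0.8.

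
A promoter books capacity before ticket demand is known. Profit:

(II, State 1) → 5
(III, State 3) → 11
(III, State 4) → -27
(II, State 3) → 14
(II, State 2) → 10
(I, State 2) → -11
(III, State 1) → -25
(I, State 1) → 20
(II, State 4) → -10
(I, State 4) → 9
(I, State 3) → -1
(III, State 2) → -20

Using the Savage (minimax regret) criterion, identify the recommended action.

II

Column bests: State 1=20, State 2=10, State 3=14, State 4=9.
I regrets: 0, 21, 15, 0 → max 21
II regrets: 15, 0, 0, 19 → max 19
III regrets: 45, 30, 3, 36 → max 45
Smallest max regret = 19 → II.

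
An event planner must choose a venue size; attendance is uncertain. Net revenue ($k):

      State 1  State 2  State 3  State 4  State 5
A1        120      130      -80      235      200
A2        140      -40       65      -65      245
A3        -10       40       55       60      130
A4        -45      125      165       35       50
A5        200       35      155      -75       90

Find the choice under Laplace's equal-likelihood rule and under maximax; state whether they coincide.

Row averages: A1=121, A2=69, A3=55, A4=66, A5=81
Highest average = 121 → A1.
Row maxima: A1=235, A2=245, A3=130, A4=165, A5=200
Best best-case = 245 → A2.

laplace → A1; maximax → A2 (disagree)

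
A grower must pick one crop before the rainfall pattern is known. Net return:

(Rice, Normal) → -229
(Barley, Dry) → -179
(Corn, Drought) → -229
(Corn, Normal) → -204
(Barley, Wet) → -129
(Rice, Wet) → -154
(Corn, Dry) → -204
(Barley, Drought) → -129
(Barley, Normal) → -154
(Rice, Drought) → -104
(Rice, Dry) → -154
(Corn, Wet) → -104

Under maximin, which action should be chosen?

Barley

Row minima: Rice=-229, Corn=-229, Barley=-179
Best worst-case = -179 → Barley.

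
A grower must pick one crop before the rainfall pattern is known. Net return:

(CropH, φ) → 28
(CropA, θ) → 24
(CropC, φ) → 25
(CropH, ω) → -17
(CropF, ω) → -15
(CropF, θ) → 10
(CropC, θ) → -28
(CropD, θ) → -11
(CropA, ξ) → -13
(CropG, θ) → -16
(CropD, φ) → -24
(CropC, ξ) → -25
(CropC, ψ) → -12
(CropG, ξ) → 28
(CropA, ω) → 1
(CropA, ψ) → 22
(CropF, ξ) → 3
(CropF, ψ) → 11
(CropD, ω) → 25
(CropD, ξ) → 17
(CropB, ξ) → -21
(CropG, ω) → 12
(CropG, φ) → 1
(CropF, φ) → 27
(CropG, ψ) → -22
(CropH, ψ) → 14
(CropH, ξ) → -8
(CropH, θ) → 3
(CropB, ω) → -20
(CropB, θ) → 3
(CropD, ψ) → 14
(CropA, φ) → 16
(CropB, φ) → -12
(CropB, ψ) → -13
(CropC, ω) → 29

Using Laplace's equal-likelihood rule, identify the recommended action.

CropA

Row averages: CropB=-12.6, CropG=0.6, CropA=10, CropC=-2.2, CropH=4, CropF=7.2, CropD=4.2
Highest average = 10 → CropA.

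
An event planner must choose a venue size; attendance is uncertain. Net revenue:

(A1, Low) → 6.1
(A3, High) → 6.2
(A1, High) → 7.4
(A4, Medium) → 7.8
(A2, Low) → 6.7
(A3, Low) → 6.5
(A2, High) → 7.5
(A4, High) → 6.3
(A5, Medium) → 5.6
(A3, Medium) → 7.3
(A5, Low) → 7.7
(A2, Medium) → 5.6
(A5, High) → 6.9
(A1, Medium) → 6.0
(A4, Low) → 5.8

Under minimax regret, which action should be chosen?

A3

Column bests: Low=7.7, Medium=7.8, High=7.5.
A1 regrets: 1.6, 1.8, 0.1 → max 1.8
A2 regrets: 1.0, 2.2, 0.0 → max 2.2
A3 regrets: 1.2, 0.5, 1.3 → max 1.3
A4 regrets: 1.9, 0.0, 1.2 → max 1.9
A5 regrets: 0.0, 2.2, 0.6 → max 2.2
Smallest max regret = 1.3 → A3.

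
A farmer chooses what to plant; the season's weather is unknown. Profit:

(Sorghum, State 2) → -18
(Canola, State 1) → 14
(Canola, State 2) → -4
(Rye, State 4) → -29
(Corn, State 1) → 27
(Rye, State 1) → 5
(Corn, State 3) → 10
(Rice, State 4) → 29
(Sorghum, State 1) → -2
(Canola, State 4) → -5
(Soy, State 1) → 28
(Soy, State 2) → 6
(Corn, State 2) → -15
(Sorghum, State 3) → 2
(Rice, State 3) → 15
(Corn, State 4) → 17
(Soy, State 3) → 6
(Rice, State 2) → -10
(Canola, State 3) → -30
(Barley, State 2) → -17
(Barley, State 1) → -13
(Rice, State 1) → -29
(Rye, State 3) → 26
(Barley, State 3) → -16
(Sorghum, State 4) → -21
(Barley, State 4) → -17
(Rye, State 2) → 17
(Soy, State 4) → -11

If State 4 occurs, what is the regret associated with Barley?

Best payoff under State 4 is 29.
Regret = 29 − (-17) = 46.

46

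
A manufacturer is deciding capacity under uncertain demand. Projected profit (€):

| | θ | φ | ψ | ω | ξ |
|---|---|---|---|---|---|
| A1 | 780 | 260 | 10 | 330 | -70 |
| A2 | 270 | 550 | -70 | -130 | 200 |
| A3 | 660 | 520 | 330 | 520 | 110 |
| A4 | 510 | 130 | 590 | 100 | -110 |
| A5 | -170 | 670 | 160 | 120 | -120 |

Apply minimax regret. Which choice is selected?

A3

Column bests: θ=780, φ=670, ψ=590, ω=520, ξ=200.
A1 regrets: 0, 410, 580, 190, 270 → max 580
A2 regrets: 510, 120, 660, 650, 0 → max 660
A3 regrets: 120, 150, 260, 0, 90 → max 260
A4 regrets: 270, 540, 0, 420, 310 → max 540
A5 regrets: 950, 0, 430, 400, 320 → max 950
Smallest max regret = 260 → A3.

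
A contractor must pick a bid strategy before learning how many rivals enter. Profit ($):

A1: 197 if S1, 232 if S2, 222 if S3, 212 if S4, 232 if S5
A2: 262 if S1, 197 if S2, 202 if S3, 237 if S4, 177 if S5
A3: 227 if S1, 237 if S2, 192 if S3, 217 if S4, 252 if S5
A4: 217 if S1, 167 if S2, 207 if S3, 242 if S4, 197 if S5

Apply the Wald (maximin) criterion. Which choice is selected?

Row minima: A1=197, A2=177, A3=192, A4=167
Best worst-case = 197 → A1.

A1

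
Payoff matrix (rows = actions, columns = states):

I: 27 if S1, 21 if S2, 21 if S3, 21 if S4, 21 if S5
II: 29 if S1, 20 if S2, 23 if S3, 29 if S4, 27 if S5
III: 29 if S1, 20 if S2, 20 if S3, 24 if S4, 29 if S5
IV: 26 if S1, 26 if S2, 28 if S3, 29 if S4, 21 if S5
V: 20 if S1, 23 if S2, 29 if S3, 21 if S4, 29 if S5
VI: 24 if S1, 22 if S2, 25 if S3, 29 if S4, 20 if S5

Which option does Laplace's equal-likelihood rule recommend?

Row averages: I=22.2, II=25.6, III=24.4, IV=26, V=24.4, VI=24
Highest average = 26 → IV.

IV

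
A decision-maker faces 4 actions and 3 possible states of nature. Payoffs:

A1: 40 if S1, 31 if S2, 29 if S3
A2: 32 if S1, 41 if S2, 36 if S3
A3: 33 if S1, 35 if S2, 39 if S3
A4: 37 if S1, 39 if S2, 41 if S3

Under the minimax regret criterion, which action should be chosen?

A4

Column bests: S1=40, S2=41, S3=41.
A1 regrets: 0, 10, 12 → max 12
A2 regrets: 8, 0, 5 → max 8
A3 regrets: 7, 6, 2 → max 7
A4 regrets: 3, 2, 0 → max 3
Smallest max regret = 3 → A4.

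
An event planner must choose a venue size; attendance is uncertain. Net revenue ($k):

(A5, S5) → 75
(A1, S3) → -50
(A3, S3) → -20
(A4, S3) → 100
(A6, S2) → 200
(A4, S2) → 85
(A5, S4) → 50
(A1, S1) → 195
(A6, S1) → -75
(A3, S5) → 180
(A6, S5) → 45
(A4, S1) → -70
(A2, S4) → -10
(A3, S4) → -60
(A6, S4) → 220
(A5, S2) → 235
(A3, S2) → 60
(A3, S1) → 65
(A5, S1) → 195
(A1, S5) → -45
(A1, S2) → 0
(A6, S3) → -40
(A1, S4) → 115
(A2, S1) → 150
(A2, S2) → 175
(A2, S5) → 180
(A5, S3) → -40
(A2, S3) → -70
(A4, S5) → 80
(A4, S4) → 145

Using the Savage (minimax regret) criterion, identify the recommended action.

Column bests: S1=195, S2=235, S3=100, S4=220, S5=180.
A1 regrets: 0, 235, 150, 105, 225 → max 235
A2 regrets: 45, 60, 170, 230, 0 → max 230
A3 regrets: 130, 175, 120, 280, 0 → max 280
A4 regrets: 265, 150, 0, 75, 100 → max 265
A5 regrets: 0, 0, 140, 170, 105 → max 170
A6 regrets: 270, 35, 140, 0, 135 → max 270
Smallest max regret = 170 → A5.

A5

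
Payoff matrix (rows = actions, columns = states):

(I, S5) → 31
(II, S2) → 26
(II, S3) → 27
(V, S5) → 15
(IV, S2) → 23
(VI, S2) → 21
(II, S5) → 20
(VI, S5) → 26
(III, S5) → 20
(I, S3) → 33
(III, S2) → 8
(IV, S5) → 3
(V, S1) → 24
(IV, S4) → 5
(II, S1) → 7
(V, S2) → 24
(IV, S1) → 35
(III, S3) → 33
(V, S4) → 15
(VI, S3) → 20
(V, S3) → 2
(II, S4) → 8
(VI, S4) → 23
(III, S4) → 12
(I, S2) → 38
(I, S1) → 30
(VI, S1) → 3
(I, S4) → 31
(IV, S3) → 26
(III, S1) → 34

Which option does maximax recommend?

I

Row maxima: I=38, II=27, III=34, IV=35, V=24, VI=26
Best best-case = 38 → I.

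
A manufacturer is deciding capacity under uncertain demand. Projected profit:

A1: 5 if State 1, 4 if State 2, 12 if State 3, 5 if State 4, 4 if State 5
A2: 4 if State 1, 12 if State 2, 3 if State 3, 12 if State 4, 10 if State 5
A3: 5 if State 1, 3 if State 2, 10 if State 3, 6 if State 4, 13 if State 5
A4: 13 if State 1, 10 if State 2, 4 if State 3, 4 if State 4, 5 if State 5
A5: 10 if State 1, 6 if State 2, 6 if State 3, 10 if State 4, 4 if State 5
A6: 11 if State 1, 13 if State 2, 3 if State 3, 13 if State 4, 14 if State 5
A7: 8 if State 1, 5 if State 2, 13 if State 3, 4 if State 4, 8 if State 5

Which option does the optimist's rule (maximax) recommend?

Row maxima: A1=12, A2=12, A3=13, A4=13, A5=10, A6=14, A7=13
Best best-case = 14 → A6.

A6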